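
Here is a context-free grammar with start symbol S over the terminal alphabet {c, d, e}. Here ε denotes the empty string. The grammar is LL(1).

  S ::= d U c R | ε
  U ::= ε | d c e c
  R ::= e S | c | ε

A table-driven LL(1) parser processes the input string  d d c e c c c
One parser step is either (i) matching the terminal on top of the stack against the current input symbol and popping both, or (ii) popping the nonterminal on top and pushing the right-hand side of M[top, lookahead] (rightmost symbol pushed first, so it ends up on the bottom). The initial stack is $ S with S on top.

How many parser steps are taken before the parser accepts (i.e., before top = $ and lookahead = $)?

10

      Stack          Input            Action
   1  $ S            d d c e c c c $  expand S ::= d U c R
   2  $ R c U d      d d c e c c c $  match d
   3  $ R c U        d c e c c c $    expand U ::= d c e c
   4  $ R c c e c d  d c e c c c $    match d
   5  $ R c c e c    c e c c c $      match c
   6  $ R c c e      e c c c $        match e
   7  $ R c c        c c c $          match c
   8  $ R c          c c $            match c
   9  $ R            c $              expand R ::= c
  10  $ c            c $              match c
Accept reached after 10 steps.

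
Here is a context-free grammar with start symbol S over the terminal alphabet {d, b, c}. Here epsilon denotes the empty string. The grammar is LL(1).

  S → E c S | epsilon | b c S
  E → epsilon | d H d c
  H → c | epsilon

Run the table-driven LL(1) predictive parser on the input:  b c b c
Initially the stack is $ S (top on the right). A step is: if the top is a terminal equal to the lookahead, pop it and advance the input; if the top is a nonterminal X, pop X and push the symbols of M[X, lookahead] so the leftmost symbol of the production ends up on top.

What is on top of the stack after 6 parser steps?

S

step 1: stack=$ S  input=b c b c $  — expand S → b c S
step 2: stack=$ S c b  input=b c b c $  — match b
step 3: stack=$ S c  input=c b c $  — match c
step 4: stack=$ S  input=b c $  — expand S → b c S
step 5: stack=$ S c b  input=b c $  — match b
step 6: stack=$ S c  input=c $  — match c
Stack after step 6: $ S (top = S).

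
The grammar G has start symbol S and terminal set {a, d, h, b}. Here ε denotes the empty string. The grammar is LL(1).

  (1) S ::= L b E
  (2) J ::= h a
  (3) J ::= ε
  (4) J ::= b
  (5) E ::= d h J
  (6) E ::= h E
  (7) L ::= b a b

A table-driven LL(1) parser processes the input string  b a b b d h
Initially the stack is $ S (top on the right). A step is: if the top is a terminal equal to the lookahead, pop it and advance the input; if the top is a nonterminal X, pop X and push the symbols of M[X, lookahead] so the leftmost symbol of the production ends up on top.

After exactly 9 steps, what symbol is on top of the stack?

step 1: stack=$ S  input=b a b b d h $  — expand S ::= L b E
step 2: stack=$ E b L  input=b a b b d h $  — expand L ::= b a b
step 3: stack=$ E b b a b  input=b a b b d h $  — match b
step 4: stack=$ E b b a  input=a b b d h $  — match a
step 5: stack=$ E b b  input=b b d h $  — match b
step 6: stack=$ E b  input=b d h $  — match b
step 7: stack=$ E  input=d h $  — expand E ::= d h J
step 8: stack=$ J h d  input=d h $  — match d
step 9: stack=$ J h  input=h $  — match h
Stack after step 9: $ J (top = J).

J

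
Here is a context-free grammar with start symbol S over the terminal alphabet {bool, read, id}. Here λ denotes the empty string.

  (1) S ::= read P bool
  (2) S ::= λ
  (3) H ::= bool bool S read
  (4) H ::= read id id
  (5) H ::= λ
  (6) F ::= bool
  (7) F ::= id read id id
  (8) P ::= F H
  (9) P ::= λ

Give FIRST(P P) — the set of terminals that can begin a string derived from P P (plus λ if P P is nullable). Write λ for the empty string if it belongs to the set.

FIRST(S) = {λ, read}
FIRST(H) = {λ, bool, read}
FIRST(F) = {bool, id}
FIRST(P) = {λ, bool, id}  (via F H)
FIRST(P P): take FIRST of each symbol in turn, carrying on past any symbol whose FIRST contains λ; result {λ, bool, id}.

{λ, bool, id}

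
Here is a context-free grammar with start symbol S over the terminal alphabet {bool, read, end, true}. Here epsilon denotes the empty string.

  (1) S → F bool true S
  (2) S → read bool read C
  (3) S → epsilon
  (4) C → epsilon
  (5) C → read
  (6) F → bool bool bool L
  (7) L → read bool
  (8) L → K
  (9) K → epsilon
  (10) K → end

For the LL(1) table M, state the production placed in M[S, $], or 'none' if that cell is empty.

FIRST(C): from C→epsilon we get {epsilon}; from C→read we get {read}. So FIRST(C) = {epsilon, read}.
FIRST(F): from F→bool bool bool L we get {bool}. So FIRST(F) = {bool}.
FIRST(K): from K→epsilon we get {epsilon}; from K→end we get {end}. So FIRST(K) = {epsilon, end}.
FIRST(S): from S→F bool true S we get {bool}; from S→read bool read C we get {read}; from S→epsilon we get {epsilon}. So FIRST(S) = {epsilon, bool, read}.
FIRST(L): from L→read bool we get {read}; from L→K we get {epsilon, end}. So FIRST(L) = {epsilon, end, read}.
FOLLOW(S) includes $ since S is the start symbol.
FOLLOW(S): in S→F bool true S, the suffix after S is empty (adds nothing new). Thus FOLLOW(S) = {$}.
For S → F bool true S: FIRST(F bool true S) = {bool}, so it goes in M[S, t] for t ∈ {bool}.
For S → read bool read C: FIRST(read bool read C) = {read}, so it goes in M[S, t] for t ∈ {read}.
For S → epsilon: FIRST(epsilon) = {epsilon}, so it goes in M[S, t] for t ∈ {}; since epsilon ∈ FIRST, also for every t ∈ FOLLOW(S) = {$}.

S → epsilon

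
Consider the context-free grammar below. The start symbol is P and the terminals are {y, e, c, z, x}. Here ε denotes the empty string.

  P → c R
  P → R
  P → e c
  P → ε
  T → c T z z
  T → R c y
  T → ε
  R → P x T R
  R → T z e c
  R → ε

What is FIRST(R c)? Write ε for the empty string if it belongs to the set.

{c, e, x, z}

FIRST(P) = {ε, c, e, x, z}  (via R)
FIRST(T) = {ε, c, e, x, z}  (via R c y)
FIRST(R) = {ε, c, e, x, z}  (via P x T R, T z e c)
FIRST(R c): take FIRST of each symbol in turn, carrying on past any symbol whose FIRST contains ε; result {c, e, x, z}.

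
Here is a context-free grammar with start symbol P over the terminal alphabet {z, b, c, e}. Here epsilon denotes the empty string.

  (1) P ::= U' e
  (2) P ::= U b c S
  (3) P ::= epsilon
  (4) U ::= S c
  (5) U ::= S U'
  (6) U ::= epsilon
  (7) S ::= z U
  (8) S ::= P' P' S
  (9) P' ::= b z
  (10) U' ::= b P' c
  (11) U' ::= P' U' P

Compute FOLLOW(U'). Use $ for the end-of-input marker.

{$, b, c, e, z}

FIRST(P') = {b}
FIRST(S) = {b, z}  (via P' P' S)
FIRST(U') = {b}  (via P' U' P)
FIRST(U) = {epsilon, b, z}  (via S c, S U')
FIRST(P) = {epsilon, b, z}  (via U' e, U b c S)
FOLLOW(P) includes $ since P is the start symbol.
FOLLOW(P'): in S::=P' P' S (occurrence 1), P' is followed by P' S with FIRST {b}; in S::=P' P' S (occurrence 2), P' is followed by S with FIRST {b, z}; in U'::=b P' c, P' is followed by c with FIRST {c}; in U'::=P' U' P, P' is followed by U' P with FIRST {b}. Thus FOLLOW(P') = {b, c, z}.
FOLLOW(P): in U'::=P' U' P, the suffix after P is empty, so FOLLOW(P) ⊇ FOLLOW(U') = {$, b, c, e, z}. Thus FOLLOW(P) = {$, b, c, e, z}.
FOLLOW(S): in P::=U b c S, the suffix after S is empty, so FOLLOW(S) ⊇ FOLLOW(P) = {$, b, c, e, z}; in U::=S c, S is followed by c with FIRST {c}; in U::=S U', S is followed by U' with FIRST {b}; in S::=P' P' S, the suffix after S is empty (adds nothing new). Thus FOLLOW(S) = {$, b, c, e, z}.
FOLLOW(U): in P::=U b c S, U is followed by b c S with FIRST {b}; in S::=z U, the suffix after U is empty, so FOLLOW(U) ⊇ FOLLOW(S) = {$, b, c, e, z}. Thus FOLLOW(U) = {$, b, c, e, z}.
FOLLOW(U'): in P::=U' e, U' is followed by e with FIRST {e}; in U::=S U', the suffix after U' is empty, so FOLLOW(U') ⊇ FOLLOW(U) = {$, b, c, e, z}; in U'::=P' U' P, U' is followed by P with FIRST {epsilon, b, z}; in U'::=P' U' P, the suffix after U' is nullable (adds nothing new). Thus FOLLOW(U') = {$, b, c, e, z}.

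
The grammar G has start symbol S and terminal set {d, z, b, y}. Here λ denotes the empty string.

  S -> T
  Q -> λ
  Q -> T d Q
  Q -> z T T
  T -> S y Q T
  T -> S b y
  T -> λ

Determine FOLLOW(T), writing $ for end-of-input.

{$, b, d, y}

FIRST(S): from S->T we get {λ, b, y}. So FIRST(S) = {λ, b, y}.
FIRST(T): from T->S y Q T we get {b, y}; from T->S b y we get {b, y}; from T->λ we get {λ}. So FIRST(T) = {λ, b, y}.
FIRST(Q): from Q->λ we get {λ}; from Q->T d Q we get {b, d, y}; from Q->z T T we get {z}. So FIRST(Q) = {λ, b, d, y, z}.
FOLLOW(S) includes $ since S is the start symbol.
FOLLOW(S): in T->S y Q T, S is followed by y Q T with FIRST {y}; in T->S b y, S is followed by b y with FIRST {b}. Thus FOLLOW(S) = {$, b, y}.
FOLLOW(Q): in Q->T d Q, the suffix after Q is empty (adds nothing new); in T->S y Q T, Q is followed by T with FIRST {λ, b, y}; in T->S y Q T, the suffix after Q is nullable, so FOLLOW(Q) ⊇ FOLLOW(T) = {$, b, d, y}. Thus FOLLOW(Q) = {$, b, d, y}.
FOLLOW(T): in S->T, the suffix after T is empty, so FOLLOW(T) ⊇ FOLLOW(S) = {$, b, y}; in Q->T d Q, T is followed by d Q with FIRST {d}; in Q->z T T (occurrence 1), T is followed by T with FIRST {λ, b, y}; in Q->z T T (occurrence 1), the suffix after T is nullable, so FOLLOW(T) ⊇ FOLLOW(Q) = {$, b, d, y}; in Q->z T T (occurrence 2), the suffix after T is empty, so FOLLOW(T) ⊇ FOLLOW(Q) = {$, b, d, y}; in T->S y Q T, the suffix after T is empty (adds nothing new). Thus FOLLOW(T) = {$, b, d, y}.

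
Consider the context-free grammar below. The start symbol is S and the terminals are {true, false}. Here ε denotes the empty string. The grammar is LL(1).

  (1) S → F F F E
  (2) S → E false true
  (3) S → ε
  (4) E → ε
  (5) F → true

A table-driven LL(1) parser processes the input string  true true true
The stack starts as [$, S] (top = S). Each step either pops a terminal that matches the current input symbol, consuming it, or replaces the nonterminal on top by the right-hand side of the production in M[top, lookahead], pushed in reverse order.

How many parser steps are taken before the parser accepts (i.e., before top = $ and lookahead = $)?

8

     Stack         Input             Action
  1  $ S           true true true $  expand S → F F F E
  2  $ E F F F     true true true $  expand F → true
  3  $ E F F true  true true true $  match true
  4  $ E F F       true true $       expand F → true
  5  $ E F true    true true $       match true
  6  $ E F         true $            expand F → true
  7  $ E true      true $            match true
  8  $ E           $                 expand E → ε
Accept reached after 8 steps.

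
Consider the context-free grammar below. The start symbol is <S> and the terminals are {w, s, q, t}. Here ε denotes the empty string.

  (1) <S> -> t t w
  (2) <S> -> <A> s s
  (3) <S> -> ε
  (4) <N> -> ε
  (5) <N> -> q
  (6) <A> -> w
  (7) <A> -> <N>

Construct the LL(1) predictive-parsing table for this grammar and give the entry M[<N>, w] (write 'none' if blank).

none

FIRST(<N>) = {ε, q}
FIRST(<A>) = {ε, q, w}  (via <N>)
FIRST(<S>) = {ε, q, s, t, w}  (via <A> s s)
FOLLOW(<S>) includes $ since <S> is the start symbol.
FOLLOW(<A>): in <S>-><A> s s, <A> is followed by s s with FIRST {s}. Thus FOLLOW(<A>) = {s}.
FOLLOW(<N>): in <A>-><N>, the suffix after <N> is empty, so FOLLOW(<N>) ⊇ FOLLOW(<A>) = {s}. Thus FOLLOW(<N>) = {s}.
For <N> -> ε: FIRST(ε) = {ε}, so it goes in M[<N>, t] for t ∈ {}; since ε ∈ FIRST, also for every t ∈ FOLLOW(<N>) = {s}.
For <N> -> q: FIRST(q) = {q}, so it goes in M[<N>, t] for t ∈ {q}.
None of these place a production in M[<N>, w].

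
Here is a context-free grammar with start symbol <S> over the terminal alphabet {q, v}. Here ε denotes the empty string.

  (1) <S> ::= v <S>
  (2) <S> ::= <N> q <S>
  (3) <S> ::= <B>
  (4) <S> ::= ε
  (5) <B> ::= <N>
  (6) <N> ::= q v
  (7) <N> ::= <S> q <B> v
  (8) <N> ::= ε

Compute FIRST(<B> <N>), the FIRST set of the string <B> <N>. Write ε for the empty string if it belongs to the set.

{ε, q, v}

FIRST(<S>) = {ε, q, v}  (via <N> q <S>, <B>)
FIRST(<N>) = {ε, q, v}  (via <S> q <B> v)
FIRST(<B>) = {ε, q, v}  (via <N>)
FIRST(<B> <N>): take FIRST of each symbol in turn, carrying on past any symbol whose FIRST contains ε; result {ε, q, v}.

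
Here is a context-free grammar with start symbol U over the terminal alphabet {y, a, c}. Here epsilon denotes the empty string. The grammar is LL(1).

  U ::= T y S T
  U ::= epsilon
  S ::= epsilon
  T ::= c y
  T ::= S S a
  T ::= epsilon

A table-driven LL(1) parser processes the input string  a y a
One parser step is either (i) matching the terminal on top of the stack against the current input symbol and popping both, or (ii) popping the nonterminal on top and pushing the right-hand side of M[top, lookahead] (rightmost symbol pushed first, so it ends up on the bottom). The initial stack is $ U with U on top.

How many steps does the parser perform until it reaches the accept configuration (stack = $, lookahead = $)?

step 1: stack=$ U  input=a y a $  — expand U ::= T y S T
step 2: stack=$ T S y T  input=a y a $  — expand T ::= S S a
step 3: stack=$ T S y a S S  input=a y a $  — expand S ::= epsilon
step 4: stack=$ T S y a S  input=a y a $  — expand S ::= epsilon
step 5: stack=$ T S y a  input=a y a $  — match a
step 6: stack=$ T S y  input=y a $  — match y
step 7: stack=$ T S  input=a $  — expand S ::= epsilon
step 8: stack=$ T  input=a $  — expand T ::= S S a
step 9: stack=$ a S S  input=a $  — expand S ::= epsilon
step 10: stack=$ a S  input=a $  — expand S ::= epsilon
step 11: stack=$ a  input=a $  — match a
Accept reached after 11 steps.

11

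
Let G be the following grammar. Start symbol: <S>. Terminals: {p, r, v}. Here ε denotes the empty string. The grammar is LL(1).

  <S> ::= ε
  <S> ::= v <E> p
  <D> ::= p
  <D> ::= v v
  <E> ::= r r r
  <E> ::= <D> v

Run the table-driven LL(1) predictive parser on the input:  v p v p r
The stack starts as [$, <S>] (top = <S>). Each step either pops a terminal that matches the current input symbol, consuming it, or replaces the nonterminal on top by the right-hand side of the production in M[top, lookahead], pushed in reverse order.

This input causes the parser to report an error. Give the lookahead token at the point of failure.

r

     Stack      Input        Action
  1  $ <S>      v p v p r $  expand <S> ::= v <E> p
  2  $ p <E> v  v p v p r $  match v
  3  $ p <E>    p v p r $    expand <E> ::= <D> v
  4  $ p v <D>  p v p r $    expand <D> ::= p
  5  $ p v p    p v p r $    match p
  6  $ p v      v p r $      match v
  7  $ p        p r $        match p
  8  $          r $          error: stack empty but input remains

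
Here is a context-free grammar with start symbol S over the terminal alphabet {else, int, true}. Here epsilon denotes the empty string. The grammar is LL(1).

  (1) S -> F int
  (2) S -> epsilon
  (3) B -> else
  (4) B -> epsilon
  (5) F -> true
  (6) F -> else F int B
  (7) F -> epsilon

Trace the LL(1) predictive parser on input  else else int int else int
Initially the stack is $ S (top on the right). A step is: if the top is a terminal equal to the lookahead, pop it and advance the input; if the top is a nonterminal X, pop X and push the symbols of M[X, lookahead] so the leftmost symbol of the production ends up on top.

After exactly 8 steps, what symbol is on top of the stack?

int

     Stack                     Input                         Action
  1  $ S                       else else int int else int $  expand S -> F int
  2  $ int F                   else else int int else int $  expand F -> else F int B
  3  $ int B int F else        else else int int else int $  match else
  4  $ int B int F             else int int else int $       expand F -> else F int B
  5  $ int B int B int F else  else int int else int $       match else
  6  $ int B int B int F       int int else int $            expand F -> epsilon
  7  $ int B int B int         int int else int $            match int
  8  $ int B int B             int else int $                expand B -> epsilon
Stack after step 8: $ int B int (top = int).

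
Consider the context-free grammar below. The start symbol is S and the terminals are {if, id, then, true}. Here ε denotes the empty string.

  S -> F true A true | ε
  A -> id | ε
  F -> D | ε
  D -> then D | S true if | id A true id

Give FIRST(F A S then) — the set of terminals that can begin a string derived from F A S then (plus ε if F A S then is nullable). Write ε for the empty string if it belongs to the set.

FIRST(A): from A->id we get {id}; from A->ε we get {ε}. So FIRST(A) = {ε, id}.
FIRST(S): from S->F true A true we get {id, then, true}; from S->ε we get {ε}. So FIRST(S) = {ε, id, then, true}.
FIRST(D): from D->then D we get {then}; from D->S true if we get {id, then, true}; from D->id A true id we get {id}. So FIRST(D) = {id, then, true}.
FIRST(F): from F->D we get {id, then, true}; from F->ε we get {ε}. So FIRST(F) = {ε, id, then, true}.
FIRST(F A S then): take FIRST of each symbol in turn, carrying on past any symbol whose FIRST contains ε; result {id, then, true}.

{id, then, true}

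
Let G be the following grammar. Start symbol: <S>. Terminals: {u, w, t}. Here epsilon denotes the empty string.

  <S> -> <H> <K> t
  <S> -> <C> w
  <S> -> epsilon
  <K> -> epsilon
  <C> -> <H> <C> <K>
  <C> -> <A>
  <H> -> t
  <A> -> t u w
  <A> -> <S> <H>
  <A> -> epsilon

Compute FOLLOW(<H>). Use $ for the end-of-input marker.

{t, w}

FIRST(<K>) = {epsilon}
FIRST(<H>) = {t}
FIRST(<S>) = {epsilon, t, w}  (via <H> <K> t, <C> w)
FIRST(<A>) = {epsilon, t, w}  (via <S> <H>)
FIRST(<C>) = {epsilon, t, w}  (via <H> <C> <K>, <A>)
FOLLOW(<S>) includes $ since <S> is the start symbol.
FOLLOW(<S>): in <A>-><S> <H>, <S> is followed by <H> with FIRST {t}. Thus FOLLOW(<S>) = {$, t}.
FOLLOW(<C>): in <S>-><C> w, <C> is followed by w with FIRST {w}; in <C>-><H> <C> <K>, <C> is followed by <K> with FIRST {epsilon}; in <C>-><H> <C> <K>, the suffix after <C> is nullable (adds nothing new). Thus FOLLOW(<C>) = {w}.
FOLLOW(<K>): in <S>-><H> <K> t, <K> is followed by t with FIRST {t}; in <C>-><H> <C> <K>, the suffix after <K> is empty, so FOLLOW(<K>) ⊇ FOLLOW(<C>) = {w}. Thus FOLLOW(<K>) = {t, w}.
FOLLOW(<A>): in <C>-><A>, the suffix after <A> is empty, so FOLLOW(<A>) ⊇ FOLLOW(<C>) = {w}. Thus FOLLOW(<A>) = {w}.
FOLLOW(<H>): in <S>-><H> <K> t, <H> is followed by <K> t with FIRST {t}; in <C>-><H> <C> <K>, <H> is followed by <C> <K> with FIRST {epsilon, t, w}; in <C>-><H> <C> <K>, the suffix after <H> is nullable, so FOLLOW(<H>) ⊇ FOLLOW(<C>) = {w}; in <A>-><S> <H>, the suffix after <H> is empty, so FOLLOW(<H>) ⊇ FOLLOW(<A>) = {w}. Thus FOLLOW(<H>) = {t, w}.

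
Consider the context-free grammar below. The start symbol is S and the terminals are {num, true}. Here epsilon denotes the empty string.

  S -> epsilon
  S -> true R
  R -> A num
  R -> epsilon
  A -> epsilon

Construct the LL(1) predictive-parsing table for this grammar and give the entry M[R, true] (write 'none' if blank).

FIRST(S): from S->epsilon we get {epsilon}; from S->true R we get {true}. So FIRST(S) = {epsilon, true}.
FIRST(A): from A->epsilon we get {epsilon}. So FIRST(A) = {epsilon}.
FIRST(R): from R->A num we get {num}; from R->epsilon we get {epsilon}. So FIRST(R) = {epsilon, num}.
FOLLOW(S) includes $ since S is the start symbol.
FOLLOW(S): S appears on no right-hand side. Thus FOLLOW(S) = {$}.
FOLLOW(R): in S->true R, the suffix after R is empty, so FOLLOW(R) ⊇ FOLLOW(S) = {$}. Thus FOLLOW(R) = {$}.
For R -> A num: FIRST(A num) = {num}, so it goes in M[R, t] for t ∈ {num}.
For R -> epsilon: FIRST(epsilon) = {epsilon}, so it goes in M[R, t] for t ∈ {}; since epsilon ∈ FIRST, also for every t ∈ FOLLOW(R) = {$}.
None of these place a production in M[R, true].

none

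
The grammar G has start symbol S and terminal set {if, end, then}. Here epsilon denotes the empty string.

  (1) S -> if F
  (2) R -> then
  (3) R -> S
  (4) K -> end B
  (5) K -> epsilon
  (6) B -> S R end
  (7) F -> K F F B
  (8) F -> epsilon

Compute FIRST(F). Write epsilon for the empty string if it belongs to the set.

FIRST(S) = {if}
FIRST(K) = {epsilon, end}
FIRST(R) = {if, then}  (via S)
FIRST(B) = {if}  (via S R end)
FIRST(F) = {epsilon, end, if}  (via K F F B)

{epsilon, end, if}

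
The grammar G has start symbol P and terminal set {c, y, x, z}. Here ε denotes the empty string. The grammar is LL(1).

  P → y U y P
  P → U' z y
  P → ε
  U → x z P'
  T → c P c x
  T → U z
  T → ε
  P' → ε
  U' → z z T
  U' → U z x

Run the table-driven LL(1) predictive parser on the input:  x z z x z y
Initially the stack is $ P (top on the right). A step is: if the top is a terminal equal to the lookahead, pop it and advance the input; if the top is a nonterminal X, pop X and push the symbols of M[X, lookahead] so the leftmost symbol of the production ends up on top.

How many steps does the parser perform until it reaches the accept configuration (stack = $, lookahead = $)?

10

      Stack             Input          Action
   1  $ P               x z z x z y $  expand P → U' z y
   2  $ y z U'          x z z x z y $  expand U' → U z x
   3  $ y z x z U       x z z x z y $  expand U → x z P'
   4  $ y z x z P' z x  x z z x z y $  match x
   5  $ y z x z P' z    z z x z y $    match z
   6  $ y z x z P'      z x z y $      expand P' → ε
   7  $ y z x z         z x z y $      match z
   8  $ y z x           x z y $        match x
   9  $ y z             z y $          match z
  10  $ y               y $            match y
Accept reached after 10 steps.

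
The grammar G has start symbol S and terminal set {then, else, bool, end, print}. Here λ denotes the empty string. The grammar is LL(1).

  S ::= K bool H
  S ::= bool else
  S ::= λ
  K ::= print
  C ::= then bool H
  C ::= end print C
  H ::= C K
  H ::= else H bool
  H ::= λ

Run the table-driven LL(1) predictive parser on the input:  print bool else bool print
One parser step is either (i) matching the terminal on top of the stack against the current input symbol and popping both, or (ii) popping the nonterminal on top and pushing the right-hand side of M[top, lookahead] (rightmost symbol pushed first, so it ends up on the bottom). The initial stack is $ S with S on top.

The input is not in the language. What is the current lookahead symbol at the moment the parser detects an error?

     Stack           Input                         Action
  1  $ S             print bool else bool print $  expand S ::= K bool H
  2  $ H bool K      print bool else bool print $  expand K ::= print
  3  $ H bool print  print bool else bool print $  match print
  4  $ H bool        bool else bool print $        match bool
  5  $ H             else bool print $             expand H ::= else H bool
  6  $ bool H else   else bool print $             match else
  7  $ bool H        bool print $                  expand H ::= λ
  8  $ bool          bool print $                  match bool
  9  $               print $                       error: stack empty but input remains

print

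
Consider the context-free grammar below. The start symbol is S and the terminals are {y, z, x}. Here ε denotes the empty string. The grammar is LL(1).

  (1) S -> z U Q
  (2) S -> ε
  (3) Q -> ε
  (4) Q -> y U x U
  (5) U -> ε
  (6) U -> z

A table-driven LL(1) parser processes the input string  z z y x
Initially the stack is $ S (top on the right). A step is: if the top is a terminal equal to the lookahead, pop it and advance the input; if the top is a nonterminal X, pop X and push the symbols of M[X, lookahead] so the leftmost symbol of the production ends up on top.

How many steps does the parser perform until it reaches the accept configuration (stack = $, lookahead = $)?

9

step 1: stack=$ S  input=z z y x $  — expand S -> z U Q
step 2: stack=$ Q U z  input=z z y x $  — match z
step 3: stack=$ Q U  input=z y x $  — expand U -> z
step 4: stack=$ Q z  input=z y x $  — match z
step 5: stack=$ Q  input=y x $  — expand Q -> y U x U
step 6: stack=$ U x U y  input=y x $  — match y
step 7: stack=$ U x U  input=x $  — expand U -> ε
step 8: stack=$ U x  input=x $  — match x
step 9: stack=$ U  input=$  — expand U -> ε
Accept reached after 9 steps.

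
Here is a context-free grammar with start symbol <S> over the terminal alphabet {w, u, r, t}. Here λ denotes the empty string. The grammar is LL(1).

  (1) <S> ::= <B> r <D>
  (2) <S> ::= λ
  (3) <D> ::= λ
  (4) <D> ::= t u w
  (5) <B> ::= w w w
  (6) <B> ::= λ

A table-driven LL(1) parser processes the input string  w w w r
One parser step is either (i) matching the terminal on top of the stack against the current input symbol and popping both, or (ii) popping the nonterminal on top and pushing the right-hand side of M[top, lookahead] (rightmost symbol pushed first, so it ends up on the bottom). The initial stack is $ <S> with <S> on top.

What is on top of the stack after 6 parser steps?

     Stack          Input      Action
  1  $ <S>          w w w r $  expand <S> ::= <B> r <D>
  2  $ <D> r <B>    w w w r $  expand <B> ::= w w w
  3  $ <D> r w w w  w w w r $  match w
  4  $ <D> r w w    w w r $    match w
  5  $ <D> r w      w r $      match w
  6  $ <D> r        r $        match r
Stack after step 6: $ <D> (top = <D>).

<D>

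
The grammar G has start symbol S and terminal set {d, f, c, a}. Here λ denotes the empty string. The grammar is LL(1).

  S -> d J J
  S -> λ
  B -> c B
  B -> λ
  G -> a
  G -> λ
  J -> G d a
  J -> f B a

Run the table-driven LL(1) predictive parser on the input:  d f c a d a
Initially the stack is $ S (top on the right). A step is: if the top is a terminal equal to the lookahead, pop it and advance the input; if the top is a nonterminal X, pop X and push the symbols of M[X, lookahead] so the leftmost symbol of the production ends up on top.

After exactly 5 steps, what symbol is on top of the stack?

step 1: stack=$ S  input=d f c a d a $  — expand S -> d J J
step 2: stack=$ J J d  input=d f c a d a $  — match d
step 3: stack=$ J J  input=f c a d a $  — expand J -> f B a
step 4: stack=$ J a B f  input=f c a d a $  — match f
step 5: stack=$ J a B  input=c a d a $  — expand B -> c B
Stack after step 5: $ J a B c (top = c).

c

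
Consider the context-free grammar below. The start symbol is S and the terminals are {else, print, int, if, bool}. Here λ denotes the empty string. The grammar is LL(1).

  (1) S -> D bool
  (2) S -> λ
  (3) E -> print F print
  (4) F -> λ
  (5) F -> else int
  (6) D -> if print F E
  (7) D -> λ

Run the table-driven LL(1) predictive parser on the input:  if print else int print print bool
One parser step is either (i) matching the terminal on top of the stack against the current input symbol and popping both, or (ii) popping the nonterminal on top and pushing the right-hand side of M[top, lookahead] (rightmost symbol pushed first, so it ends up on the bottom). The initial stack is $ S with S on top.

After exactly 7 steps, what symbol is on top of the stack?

     Stack                Input                                 Action
  1  $ S                  if print else int print print bool $  expand S -> D bool
  2  $ bool D             if print else int print print bool $  expand D -> if print F E
  3  $ bool E F print if  if print else int print print bool $  match if
  4  $ bool E F print     print else int print print bool $     match print
  5  $ bool E F           else int print print bool $           expand F -> else int
  6  $ bool E int else    else int print print bool $           match else
  7  $ bool E int         int print print bool $                match int
Stack after step 7: $ bool E (top = E).

E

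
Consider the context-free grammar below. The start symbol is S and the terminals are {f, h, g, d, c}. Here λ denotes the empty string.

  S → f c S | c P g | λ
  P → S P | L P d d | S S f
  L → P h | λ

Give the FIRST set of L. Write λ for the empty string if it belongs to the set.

FIRST(S): from S→f c S we get {f}; from S→c P g we get {c}; from S→λ we get {λ}. So FIRST(S) = {λ, c, f}.
FIRST(P): from P→S P we get {c, f}; from P→L P d d we get {c, f}; from P→S S f we get {c, f}. So FIRST(P) = {c, f}.
FIRST(L): from L→P h we get {c, f}; from L→λ we get {λ}. So FIRST(L) = {λ, c, f}.

{λ, c, f}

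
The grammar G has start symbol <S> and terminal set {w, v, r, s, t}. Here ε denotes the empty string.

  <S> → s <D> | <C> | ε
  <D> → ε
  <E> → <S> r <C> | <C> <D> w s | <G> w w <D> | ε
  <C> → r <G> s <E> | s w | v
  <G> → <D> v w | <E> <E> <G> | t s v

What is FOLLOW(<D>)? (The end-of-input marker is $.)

{$, r, s, t, v, w}

FIRST(<D>): from <D>→ε we get {ε}. So FIRST(<D>) = {ε}.
FIRST(<C>): from <C>→r <G> s <E> we get {r}; from <C>→s w we get {s}; from <C>→v we get {v}. So FIRST(<C>) = {r, s, v}.
FIRST(<S>): from <S>→s <D> we get {s}; from <S>→<C> we get {r, s, v}; from <S>→ε we get {ε}. So FIRST(<S>) = {ε, r, s, v}.
FIRST(<E>): from <E>→<S> r <C> we get {r, s, v}; from <E>→<C> <D> w s we get {r, s, v}; from <E>→<G> w w <D> we get {r, s, t, v}; from <E>→ε we get {ε}. So FIRST(<E>) = {ε, r, s, t, v}.
FIRST(<G>): from <G>→<D> v w we get {v}; from <G>→<E> <E> <G> we get {r, s, t, v}; from <G>→t s v we get {t}. So FIRST(<G>) = {r, s, t, v}.
FOLLOW(<S>) includes $ since <S> is the start symbol.
FOLLOW(<S>): in <E>→<S> r <C>, <S> is followed by r <C> with FIRST {r}. Thus FOLLOW(<S>) = {$, r}.
FOLLOW(<G>): in <E>→<G> w w <D>, <G> is followed by w w <D> with FIRST {w}; in <C>→r <G> s <E>, <G> is followed by s <E> with FIRST {s}; in <G>→<E> <E> <G>, the suffix after <G> is empty (adds nothing new). Thus FOLLOW(<G>) = {s, w}.
FOLLOW(<D>): in <S>→s <D>, the suffix after <D> is empty, so FOLLOW(<D>) ⊇ FOLLOW(<S>) = {$, r}; in <E>→<C> <D> w s, <D> is followed by w s with FIRST {w}; in <E>→<G> w w <D>, the suffix after <D> is empty, so FOLLOW(<D>) ⊇ FOLLOW(<E>) = {$, r, s, t, v, w}; in <G>→<D> v w, <D> is followed by v w with FIRST {v}. Thus FOLLOW(<D>) = {$, r, s, t, v, w}.
FOLLOW(<E>): in <C>→r <G> s <E>, the suffix after <E> is empty, so FOLLOW(<E>) ⊇ FOLLOW(<C>) = {$, r, s, t, v, w}; in <G>→<E> <E> <G> (occurrence 1), <E> is followed by <E> <G> with FIRST {r, s, t, v}; in <G>→<E> <E> <G> (occurrence 2), <E> is followed by <G> with FIRST {r, s, t, v}. Thus FOLLOW(<E>) = {$, r, s, t, v, w}.
FOLLOW(<C>): in <S>→<C>, the suffix after <C> is empty, so FOLLOW(<C>) ⊇ FOLLOW(<S>) = {$, r}; in <E>→<S> r <C>, the suffix after <C> is empty, so FOLLOW(<C>) ⊇ FOLLOW(<E>) = {$, r, s, t, v, w}; in <E>→<C> <D> w s, <C> is followed by <D> w s with FIRST {w}. Thus FOLLOW(<C>) = {$, r, s, t, v, w}.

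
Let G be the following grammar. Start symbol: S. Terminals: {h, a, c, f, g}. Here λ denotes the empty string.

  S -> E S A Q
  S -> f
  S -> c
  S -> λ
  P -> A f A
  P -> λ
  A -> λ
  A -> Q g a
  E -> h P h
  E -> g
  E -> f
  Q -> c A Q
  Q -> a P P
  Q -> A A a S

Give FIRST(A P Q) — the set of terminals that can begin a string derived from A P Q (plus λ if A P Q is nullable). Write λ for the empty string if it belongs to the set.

FIRST(E) = {f, g, h}
FIRST(S) = {λ, c, f, g, h}  (via E S A Q)
FIRST(P) = {λ, a, c, f}  (via A f A)
FIRST(A) = {λ, a, c}  (via Q g a)
FIRST(Q) = {a, c}  (via A A a S)
FIRST(A P Q): take FIRST of each symbol in turn, carrying on past any symbol whose FIRST contains λ; result {a, c, f}.

{a, c, f}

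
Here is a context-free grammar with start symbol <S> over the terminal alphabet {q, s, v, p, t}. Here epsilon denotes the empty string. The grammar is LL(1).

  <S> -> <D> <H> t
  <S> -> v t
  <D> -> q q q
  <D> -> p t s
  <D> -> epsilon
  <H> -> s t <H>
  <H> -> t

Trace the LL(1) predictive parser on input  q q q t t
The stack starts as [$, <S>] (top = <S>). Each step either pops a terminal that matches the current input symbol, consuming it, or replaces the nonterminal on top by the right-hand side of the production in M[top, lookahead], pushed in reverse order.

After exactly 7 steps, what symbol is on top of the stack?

step 1: stack=$ <S>  input=q q q t t $  — expand <S> -> <D> <H> t
step 2: stack=$ t <H> <D>  input=q q q t t $  — expand <D> -> q q q
step 3: stack=$ t <H> q q q  input=q q q t t $  — match q
step 4: stack=$ t <H> q q  input=q q t t $  — match q
step 5: stack=$ t <H> q  input=q t t $  — match q
step 6: stack=$ t <H>  input=t t $  — expand <H> -> t
step 7: stack=$ t t  input=t t $  — match t
Stack after step 7: $ t (top = t).

t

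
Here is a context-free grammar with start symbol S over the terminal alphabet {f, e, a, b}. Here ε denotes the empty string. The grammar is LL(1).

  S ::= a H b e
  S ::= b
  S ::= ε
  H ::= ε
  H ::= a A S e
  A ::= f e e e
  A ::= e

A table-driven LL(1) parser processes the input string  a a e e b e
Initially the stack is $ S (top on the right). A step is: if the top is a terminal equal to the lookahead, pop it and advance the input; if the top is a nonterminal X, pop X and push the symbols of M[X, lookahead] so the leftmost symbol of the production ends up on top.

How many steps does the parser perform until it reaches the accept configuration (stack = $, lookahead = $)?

10

step 1: stack=$ S  input=a a e e b e $  — expand S ::= a H b e
step 2: stack=$ e b H a  input=a a e e b e $  — match a
step 3: stack=$ e b H  input=a e e b e $  — expand H ::= a A S e
step 4: stack=$ e b e S A a  input=a e e b e $  — match a
step 5: stack=$ e b e S A  input=e e b e $  — expand A ::= e
step 6: stack=$ e b e S e  input=e e b e $  — match e
step 7: stack=$ e b e S  input=e b e $  — expand S ::= ε
step 8: stack=$ e b e  input=e b e $  — match e
step 9: stack=$ e b  input=b e $  — match b
step 10: stack=$ e  input=e $  — match e
Accept reached after 10 steps.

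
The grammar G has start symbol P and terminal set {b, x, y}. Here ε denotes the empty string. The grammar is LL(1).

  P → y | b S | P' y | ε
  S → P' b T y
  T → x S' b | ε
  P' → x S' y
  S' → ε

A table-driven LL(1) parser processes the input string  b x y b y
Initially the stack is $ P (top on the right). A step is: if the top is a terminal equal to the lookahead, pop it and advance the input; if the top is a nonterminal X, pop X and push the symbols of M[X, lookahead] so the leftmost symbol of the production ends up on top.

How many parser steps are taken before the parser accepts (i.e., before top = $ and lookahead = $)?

10

step 1: stack=$ P  input=b x y b y $  — expand P → b S
step 2: stack=$ S b  input=b x y b y $  — match b
step 3: stack=$ S  input=x y b y $  — expand S → P' b T y
step 4: stack=$ y T b P'  input=x y b y $  — expand P' → x S' y
step 5: stack=$ y T b y S' x  input=x y b y $  — match x
step 6: stack=$ y T b y S'  input=y b y $  — expand S' → ε
step 7: stack=$ y T b y  input=y b y $  — match y
step 8: stack=$ y T b  input=b y $  — match b
step 9: stack=$ y T  input=y $  — expand T → ε
step 10: stack=$ y  input=y $  — match y
Accept reached after 10 steps.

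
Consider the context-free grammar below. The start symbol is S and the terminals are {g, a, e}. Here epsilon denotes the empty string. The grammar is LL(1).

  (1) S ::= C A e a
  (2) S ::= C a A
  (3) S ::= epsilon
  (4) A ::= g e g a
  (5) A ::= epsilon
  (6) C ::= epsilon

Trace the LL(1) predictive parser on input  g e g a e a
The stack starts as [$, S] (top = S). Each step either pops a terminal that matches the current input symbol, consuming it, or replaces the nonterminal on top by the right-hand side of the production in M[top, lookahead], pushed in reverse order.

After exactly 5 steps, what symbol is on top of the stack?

g

step 1: stack=$ S  input=g e g a e a $  — expand S ::= C A e a
step 2: stack=$ a e A C  input=g e g a e a $  — expand C ::= epsilon
step 3: stack=$ a e A  input=g e g a e a $  — expand A ::= g e g a
step 4: stack=$ a e a g e g  input=g e g a e a $  — match g
step 5: stack=$ a e a g e  input=e g a e a $  — match e
Stack after step 5: $ a e a g (top = g).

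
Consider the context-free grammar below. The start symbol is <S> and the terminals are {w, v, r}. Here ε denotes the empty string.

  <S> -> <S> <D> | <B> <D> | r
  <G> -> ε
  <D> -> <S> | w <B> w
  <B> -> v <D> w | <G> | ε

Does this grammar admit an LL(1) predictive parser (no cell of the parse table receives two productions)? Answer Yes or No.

No

FIRST(<S>) = {r, v, w}
FIRST(<G>) = {ε}
FIRST(<D>) = {r, v, w}
FIRST(<B>) = {ε, v}
FOLLOW(<S>) = {$, r, v, w}
FOLLOW(<G>) = {r, v, w}
FOLLOW(<D>) = {$, r, v, w}
FOLLOW(<B>) = {r, v, w}
Cell M[<B>, r] receives both <B> -> <G> and <B> -> ε — the grammar is not LL(1).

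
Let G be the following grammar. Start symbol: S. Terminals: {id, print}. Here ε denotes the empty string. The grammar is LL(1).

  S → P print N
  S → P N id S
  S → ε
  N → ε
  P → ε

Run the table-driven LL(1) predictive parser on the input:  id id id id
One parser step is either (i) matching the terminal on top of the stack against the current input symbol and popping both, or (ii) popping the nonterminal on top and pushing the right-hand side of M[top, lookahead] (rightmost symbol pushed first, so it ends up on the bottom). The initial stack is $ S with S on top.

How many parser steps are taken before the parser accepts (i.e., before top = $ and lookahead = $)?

      Stack       Input          Action
   1  $ S         id id id id $  expand S → P N id S
   2  $ S id N P  id id id id $  expand P → ε
   3  $ S id N    id id id id $  expand N → ε
   4  $ S id      id id id id $  match id
   5  $ S         id id id $     expand S → P N id S
   6  $ S id N P  id id id $     expand P → ε
   7  $ S id N    id id id $     expand N → ε
   8  $ S id      id id id $     match id
   9  $ S         id id $        expand S → P N id S
  10  $ S id N P  id id $        expand P → ε
  11  $ S id N    id id $        expand N → ε
  12  $ S id      id id $        match id
  13  $ S         id $           expand S → P N id S
  14  $ S id N P  id $           expand P → ε
  15  $ S id N    id $           expand N → ε
  16  $ S id      id $           match id
  17  $ S         $              expand S → ε
Accept reached after 17 steps.

17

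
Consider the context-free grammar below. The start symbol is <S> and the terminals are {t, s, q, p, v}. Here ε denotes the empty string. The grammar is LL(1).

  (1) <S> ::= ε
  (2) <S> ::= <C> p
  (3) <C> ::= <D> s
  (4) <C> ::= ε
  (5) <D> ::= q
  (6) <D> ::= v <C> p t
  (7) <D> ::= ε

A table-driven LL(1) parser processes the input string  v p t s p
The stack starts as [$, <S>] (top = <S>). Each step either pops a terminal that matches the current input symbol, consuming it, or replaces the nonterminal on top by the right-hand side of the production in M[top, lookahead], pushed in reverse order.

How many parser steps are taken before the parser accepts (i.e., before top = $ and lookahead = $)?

step 1: stack=$ <S>  input=v p t s p $  — expand <S> ::= <C> p
step 2: stack=$ p <C>  input=v p t s p $  — expand <C> ::= <D> s
step 3: stack=$ p s <D>  input=v p t s p $  — expand <D> ::= v <C> p t
step 4: stack=$ p s t p <C> v  input=v p t s p $  — match v
step 5: stack=$ p s t p <C>  input=p t s p $  — expand <C> ::= ε
step 6: stack=$ p s t p  input=p t s p $  — match p
step 7: stack=$ p s t  input=t s p $  — match t
step 8: stack=$ p s  input=s p $  — match s
step 9: stack=$ p  input=p $  — match p
Accept reached after 9 steps.

9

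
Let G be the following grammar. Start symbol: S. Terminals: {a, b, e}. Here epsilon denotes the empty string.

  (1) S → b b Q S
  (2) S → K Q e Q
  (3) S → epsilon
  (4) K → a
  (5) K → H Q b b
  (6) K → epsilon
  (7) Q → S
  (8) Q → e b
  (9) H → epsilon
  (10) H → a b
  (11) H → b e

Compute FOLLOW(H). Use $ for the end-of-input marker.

FIRST(H): from H→epsilon we get {epsilon}; from H→a b we get {a}; from H→b e we get {b}. So FIRST(H) = {epsilon, a, b}.
FIRST(S): from S→b b Q S we get {b}; from S→K Q e Q we get {a, b, e}; from S→epsilon we get {epsilon}. So FIRST(S) = {epsilon, a, b, e}.
FIRST(Q): from Q→S we get {epsilon, a, b, e}; from Q→e b we get {e}. So FIRST(Q) = {epsilon, a, b, e}.
FIRST(K): from K→a we get {a}; from K→H Q b b we get {a, b, e}; from K→epsilon we get {epsilon}. So FIRST(K) = {epsilon, a, b, e}.
FOLLOW(S) includes $ since S is the start symbol.
FOLLOW(K): in S→K Q e Q, K is followed by Q e Q with FIRST {a, b, e}. Thus FOLLOW(K) = {a, b, e}.
FOLLOW(H): in K→H Q b b, H is followed by Q b b with FIRST {a, b, e}. Thus FOLLOW(H) = {a, b, e}.
FOLLOW(S): in S→b b Q S, the suffix after S is empty (adds nothing new); in Q→S, the suffix after S is empty, so FOLLOW(S) ⊇ FOLLOW(Q) = {$, a, b, e}. Thus FOLLOW(S) = {$, a, b, e}.
FOLLOW(Q): in S→b b Q S, Q is followed by S with FIRST {epsilon, a, b, e}; in S→b b Q S, the suffix after Q is nullable, so FOLLOW(Q) ⊇ FOLLOW(S) = {$, a, b, e}; in S→K Q e Q (occurrence 1), Q is followed by e Q with FIRST {e}; in S→K Q e Q (occurrence 2), the suffix after Q is empty, so FOLLOW(Q) ⊇ FOLLOW(S) = {$, a, b, e}; in K→H Q b b, Q is followed by b b with FIRST {b}. Thus FOLLOW(Q) = {$, a, b, e}.

{a, b, e}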